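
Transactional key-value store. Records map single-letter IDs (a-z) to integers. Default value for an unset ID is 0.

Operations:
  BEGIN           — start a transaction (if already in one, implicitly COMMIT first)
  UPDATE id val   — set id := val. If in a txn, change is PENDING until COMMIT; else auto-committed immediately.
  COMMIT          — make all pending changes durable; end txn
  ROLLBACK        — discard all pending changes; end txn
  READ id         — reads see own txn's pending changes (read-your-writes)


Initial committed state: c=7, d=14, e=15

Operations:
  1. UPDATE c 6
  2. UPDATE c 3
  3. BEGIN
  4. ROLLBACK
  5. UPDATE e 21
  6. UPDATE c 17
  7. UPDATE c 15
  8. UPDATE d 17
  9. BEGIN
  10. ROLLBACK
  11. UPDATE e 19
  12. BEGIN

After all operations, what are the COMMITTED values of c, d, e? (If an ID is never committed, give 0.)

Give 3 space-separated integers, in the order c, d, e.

Answer: 15 17 19

Derivation:
Initial committed: {c=7, d=14, e=15}
Op 1: UPDATE c=6 (auto-commit; committed c=6)
Op 2: UPDATE c=3 (auto-commit; committed c=3)
Op 3: BEGIN: in_txn=True, pending={}
Op 4: ROLLBACK: discarded pending []; in_txn=False
Op 5: UPDATE e=21 (auto-commit; committed e=21)
Op 6: UPDATE c=17 (auto-commit; committed c=17)
Op 7: UPDATE c=15 (auto-commit; committed c=15)
Op 8: UPDATE d=17 (auto-commit; committed d=17)
Op 9: BEGIN: in_txn=True, pending={}
Op 10: ROLLBACK: discarded pending []; in_txn=False
Op 11: UPDATE e=19 (auto-commit; committed e=19)
Op 12: BEGIN: in_txn=True, pending={}
Final committed: {c=15, d=17, e=19}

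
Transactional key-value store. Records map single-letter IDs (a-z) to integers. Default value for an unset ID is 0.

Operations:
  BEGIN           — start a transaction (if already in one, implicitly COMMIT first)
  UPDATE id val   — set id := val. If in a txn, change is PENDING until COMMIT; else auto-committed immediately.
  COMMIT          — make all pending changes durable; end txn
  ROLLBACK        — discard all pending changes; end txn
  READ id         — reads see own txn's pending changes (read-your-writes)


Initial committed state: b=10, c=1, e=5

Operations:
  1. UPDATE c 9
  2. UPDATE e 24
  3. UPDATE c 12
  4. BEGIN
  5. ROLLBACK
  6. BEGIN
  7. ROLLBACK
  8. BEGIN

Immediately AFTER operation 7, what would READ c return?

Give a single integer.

Initial committed: {b=10, c=1, e=5}
Op 1: UPDATE c=9 (auto-commit; committed c=9)
Op 2: UPDATE e=24 (auto-commit; committed e=24)
Op 3: UPDATE c=12 (auto-commit; committed c=12)
Op 4: BEGIN: in_txn=True, pending={}
Op 5: ROLLBACK: discarded pending []; in_txn=False
Op 6: BEGIN: in_txn=True, pending={}
Op 7: ROLLBACK: discarded pending []; in_txn=False
After op 7: visible(c) = 12 (pending={}, committed={b=10, c=12, e=24})

Answer: 12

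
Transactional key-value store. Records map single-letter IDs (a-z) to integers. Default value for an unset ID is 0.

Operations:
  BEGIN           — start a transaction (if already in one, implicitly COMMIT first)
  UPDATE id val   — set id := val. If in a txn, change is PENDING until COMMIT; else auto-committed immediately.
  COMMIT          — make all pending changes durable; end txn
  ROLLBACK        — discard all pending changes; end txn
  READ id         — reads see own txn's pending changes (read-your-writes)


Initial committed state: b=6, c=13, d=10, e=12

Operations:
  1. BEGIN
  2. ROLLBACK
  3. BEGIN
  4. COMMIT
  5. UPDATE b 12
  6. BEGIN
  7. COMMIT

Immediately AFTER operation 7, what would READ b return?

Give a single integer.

Initial committed: {b=6, c=13, d=10, e=12}
Op 1: BEGIN: in_txn=True, pending={}
Op 2: ROLLBACK: discarded pending []; in_txn=False
Op 3: BEGIN: in_txn=True, pending={}
Op 4: COMMIT: merged [] into committed; committed now {b=6, c=13, d=10, e=12}
Op 5: UPDATE b=12 (auto-commit; committed b=12)
Op 6: BEGIN: in_txn=True, pending={}
Op 7: COMMIT: merged [] into committed; committed now {b=12, c=13, d=10, e=12}
After op 7: visible(b) = 12 (pending={}, committed={b=12, c=13, d=10, e=12})

Answer: 12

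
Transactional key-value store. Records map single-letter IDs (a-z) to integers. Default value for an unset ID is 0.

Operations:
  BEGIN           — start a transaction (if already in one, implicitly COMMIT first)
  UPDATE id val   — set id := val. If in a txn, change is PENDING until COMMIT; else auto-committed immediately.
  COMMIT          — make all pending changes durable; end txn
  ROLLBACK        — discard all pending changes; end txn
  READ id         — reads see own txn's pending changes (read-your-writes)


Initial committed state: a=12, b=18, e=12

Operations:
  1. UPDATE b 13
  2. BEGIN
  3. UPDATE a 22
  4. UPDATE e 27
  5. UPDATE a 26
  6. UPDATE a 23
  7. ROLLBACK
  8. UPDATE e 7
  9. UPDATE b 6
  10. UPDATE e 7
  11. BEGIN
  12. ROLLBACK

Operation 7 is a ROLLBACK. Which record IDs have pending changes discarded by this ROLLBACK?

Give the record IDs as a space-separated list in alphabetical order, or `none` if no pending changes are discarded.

Initial committed: {a=12, b=18, e=12}
Op 1: UPDATE b=13 (auto-commit; committed b=13)
Op 2: BEGIN: in_txn=True, pending={}
Op 3: UPDATE a=22 (pending; pending now {a=22})
Op 4: UPDATE e=27 (pending; pending now {a=22, e=27})
Op 5: UPDATE a=26 (pending; pending now {a=26, e=27})
Op 6: UPDATE a=23 (pending; pending now {a=23, e=27})
Op 7: ROLLBACK: discarded pending ['a', 'e']; in_txn=False
Op 8: UPDATE e=7 (auto-commit; committed e=7)
Op 9: UPDATE b=6 (auto-commit; committed b=6)
Op 10: UPDATE e=7 (auto-commit; committed e=7)
Op 11: BEGIN: in_txn=True, pending={}
Op 12: ROLLBACK: discarded pending []; in_txn=False
ROLLBACK at op 7 discards: ['a', 'e']

Answer: a e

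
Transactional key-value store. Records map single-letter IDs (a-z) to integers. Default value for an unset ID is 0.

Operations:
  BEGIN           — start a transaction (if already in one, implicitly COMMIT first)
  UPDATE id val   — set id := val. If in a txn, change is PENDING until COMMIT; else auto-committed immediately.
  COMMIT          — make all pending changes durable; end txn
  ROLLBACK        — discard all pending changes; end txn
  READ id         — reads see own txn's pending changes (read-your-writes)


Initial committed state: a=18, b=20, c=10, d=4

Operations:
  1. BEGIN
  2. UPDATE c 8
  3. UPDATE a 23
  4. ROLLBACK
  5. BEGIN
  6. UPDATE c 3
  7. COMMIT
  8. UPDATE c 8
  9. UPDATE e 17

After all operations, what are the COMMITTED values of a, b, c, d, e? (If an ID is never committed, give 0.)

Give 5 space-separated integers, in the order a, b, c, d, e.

Initial committed: {a=18, b=20, c=10, d=4}
Op 1: BEGIN: in_txn=True, pending={}
Op 2: UPDATE c=8 (pending; pending now {c=8})
Op 3: UPDATE a=23 (pending; pending now {a=23, c=8})
Op 4: ROLLBACK: discarded pending ['a', 'c']; in_txn=False
Op 5: BEGIN: in_txn=True, pending={}
Op 6: UPDATE c=3 (pending; pending now {c=3})
Op 7: COMMIT: merged ['c'] into committed; committed now {a=18, b=20, c=3, d=4}
Op 8: UPDATE c=8 (auto-commit; committed c=8)
Op 9: UPDATE e=17 (auto-commit; committed e=17)
Final committed: {a=18, b=20, c=8, d=4, e=17}

Answer: 18 20 8 4 17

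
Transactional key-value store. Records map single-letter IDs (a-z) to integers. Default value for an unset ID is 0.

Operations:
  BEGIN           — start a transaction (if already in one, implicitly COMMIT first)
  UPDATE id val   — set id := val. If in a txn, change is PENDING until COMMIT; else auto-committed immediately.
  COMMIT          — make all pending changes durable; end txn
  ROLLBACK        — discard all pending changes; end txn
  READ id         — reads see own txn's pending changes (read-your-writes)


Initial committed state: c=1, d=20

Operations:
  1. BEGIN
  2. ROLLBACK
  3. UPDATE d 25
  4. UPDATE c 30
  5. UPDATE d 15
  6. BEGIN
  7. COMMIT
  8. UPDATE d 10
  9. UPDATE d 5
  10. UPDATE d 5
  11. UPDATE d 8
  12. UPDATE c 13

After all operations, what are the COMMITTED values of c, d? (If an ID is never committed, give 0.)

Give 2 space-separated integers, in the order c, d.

Initial committed: {c=1, d=20}
Op 1: BEGIN: in_txn=True, pending={}
Op 2: ROLLBACK: discarded pending []; in_txn=False
Op 3: UPDATE d=25 (auto-commit; committed d=25)
Op 4: UPDATE c=30 (auto-commit; committed c=30)
Op 5: UPDATE d=15 (auto-commit; committed d=15)
Op 6: BEGIN: in_txn=True, pending={}
Op 7: COMMIT: merged [] into committed; committed now {c=30, d=15}
Op 8: UPDATE d=10 (auto-commit; committed d=10)
Op 9: UPDATE d=5 (auto-commit; committed d=5)
Op 10: UPDATE d=5 (auto-commit; committed d=5)
Op 11: UPDATE d=8 (auto-commit; committed d=8)
Op 12: UPDATE c=13 (auto-commit; committed c=13)
Final committed: {c=13, d=8}

Answer: 13 8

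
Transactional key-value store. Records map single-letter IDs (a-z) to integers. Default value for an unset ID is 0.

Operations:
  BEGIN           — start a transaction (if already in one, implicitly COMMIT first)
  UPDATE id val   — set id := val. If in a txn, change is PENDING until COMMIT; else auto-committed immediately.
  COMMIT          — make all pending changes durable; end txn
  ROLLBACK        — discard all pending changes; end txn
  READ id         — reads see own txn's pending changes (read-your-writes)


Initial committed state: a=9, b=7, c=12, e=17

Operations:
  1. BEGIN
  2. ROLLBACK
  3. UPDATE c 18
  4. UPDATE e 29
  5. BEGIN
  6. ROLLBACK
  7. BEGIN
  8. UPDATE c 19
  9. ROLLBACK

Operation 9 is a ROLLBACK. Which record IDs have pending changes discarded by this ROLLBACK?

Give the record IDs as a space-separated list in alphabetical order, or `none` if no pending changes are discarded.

Initial committed: {a=9, b=7, c=12, e=17}
Op 1: BEGIN: in_txn=True, pending={}
Op 2: ROLLBACK: discarded pending []; in_txn=False
Op 3: UPDATE c=18 (auto-commit; committed c=18)
Op 4: UPDATE e=29 (auto-commit; committed e=29)
Op 5: BEGIN: in_txn=True, pending={}
Op 6: ROLLBACK: discarded pending []; in_txn=False
Op 7: BEGIN: in_txn=True, pending={}
Op 8: UPDATE c=19 (pending; pending now {c=19})
Op 9: ROLLBACK: discarded pending ['c']; in_txn=False
ROLLBACK at op 9 discards: ['c']

Answer: c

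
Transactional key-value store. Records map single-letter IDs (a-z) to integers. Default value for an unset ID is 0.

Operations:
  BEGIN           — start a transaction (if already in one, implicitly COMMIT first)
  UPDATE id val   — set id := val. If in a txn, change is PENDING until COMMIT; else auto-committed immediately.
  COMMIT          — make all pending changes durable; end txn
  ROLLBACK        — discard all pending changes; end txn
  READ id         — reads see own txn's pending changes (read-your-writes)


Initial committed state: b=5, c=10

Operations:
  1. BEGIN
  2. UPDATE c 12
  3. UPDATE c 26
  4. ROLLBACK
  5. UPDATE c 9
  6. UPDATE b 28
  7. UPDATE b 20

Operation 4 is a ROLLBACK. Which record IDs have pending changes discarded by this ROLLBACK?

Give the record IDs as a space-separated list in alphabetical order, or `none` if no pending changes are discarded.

Answer: c

Derivation:
Initial committed: {b=5, c=10}
Op 1: BEGIN: in_txn=True, pending={}
Op 2: UPDATE c=12 (pending; pending now {c=12})
Op 3: UPDATE c=26 (pending; pending now {c=26})
Op 4: ROLLBACK: discarded pending ['c']; in_txn=False
Op 5: UPDATE c=9 (auto-commit; committed c=9)
Op 6: UPDATE b=28 (auto-commit; committed b=28)
Op 7: UPDATE b=20 (auto-commit; committed b=20)
ROLLBACK at op 4 discards: ['c']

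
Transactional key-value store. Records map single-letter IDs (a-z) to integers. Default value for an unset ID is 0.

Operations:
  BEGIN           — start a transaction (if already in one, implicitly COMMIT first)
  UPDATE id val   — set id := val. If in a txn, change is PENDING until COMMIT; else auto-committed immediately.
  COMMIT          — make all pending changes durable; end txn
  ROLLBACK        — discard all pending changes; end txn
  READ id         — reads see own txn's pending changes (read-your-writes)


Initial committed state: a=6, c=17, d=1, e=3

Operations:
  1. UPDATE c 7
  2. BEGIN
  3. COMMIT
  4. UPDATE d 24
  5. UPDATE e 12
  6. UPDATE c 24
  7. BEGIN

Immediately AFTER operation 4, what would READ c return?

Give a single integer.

Initial committed: {a=6, c=17, d=1, e=3}
Op 1: UPDATE c=7 (auto-commit; committed c=7)
Op 2: BEGIN: in_txn=True, pending={}
Op 3: COMMIT: merged [] into committed; committed now {a=6, c=7, d=1, e=3}
Op 4: UPDATE d=24 (auto-commit; committed d=24)
After op 4: visible(c) = 7 (pending={}, committed={a=6, c=7, d=24, e=3})

Answer: 7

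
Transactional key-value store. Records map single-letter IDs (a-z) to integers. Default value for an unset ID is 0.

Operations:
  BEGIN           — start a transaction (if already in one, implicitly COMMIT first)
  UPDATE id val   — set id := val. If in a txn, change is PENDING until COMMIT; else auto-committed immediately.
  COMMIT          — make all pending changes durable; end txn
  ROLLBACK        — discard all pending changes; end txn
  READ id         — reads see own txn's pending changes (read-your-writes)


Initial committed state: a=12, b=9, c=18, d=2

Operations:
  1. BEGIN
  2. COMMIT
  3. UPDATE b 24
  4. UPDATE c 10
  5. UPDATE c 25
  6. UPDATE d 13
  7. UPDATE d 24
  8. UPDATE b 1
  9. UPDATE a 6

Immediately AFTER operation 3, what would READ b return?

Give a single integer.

Answer: 24

Derivation:
Initial committed: {a=12, b=9, c=18, d=2}
Op 1: BEGIN: in_txn=True, pending={}
Op 2: COMMIT: merged [] into committed; committed now {a=12, b=9, c=18, d=2}
Op 3: UPDATE b=24 (auto-commit; committed b=24)
After op 3: visible(b) = 24 (pending={}, committed={a=12, b=24, c=18, d=2})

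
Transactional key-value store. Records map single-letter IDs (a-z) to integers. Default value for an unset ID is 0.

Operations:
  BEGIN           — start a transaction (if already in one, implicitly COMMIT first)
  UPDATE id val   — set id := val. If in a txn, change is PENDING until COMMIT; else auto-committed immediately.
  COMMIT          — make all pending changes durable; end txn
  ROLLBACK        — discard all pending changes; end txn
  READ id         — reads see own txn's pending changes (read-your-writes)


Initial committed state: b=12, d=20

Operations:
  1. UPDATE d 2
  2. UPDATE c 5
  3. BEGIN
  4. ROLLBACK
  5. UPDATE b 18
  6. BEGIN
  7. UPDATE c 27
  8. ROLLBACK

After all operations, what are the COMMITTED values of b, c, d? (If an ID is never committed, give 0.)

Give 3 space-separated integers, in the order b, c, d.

Answer: 18 5 2

Derivation:
Initial committed: {b=12, d=20}
Op 1: UPDATE d=2 (auto-commit; committed d=2)
Op 2: UPDATE c=5 (auto-commit; committed c=5)
Op 3: BEGIN: in_txn=True, pending={}
Op 4: ROLLBACK: discarded pending []; in_txn=False
Op 5: UPDATE b=18 (auto-commit; committed b=18)
Op 6: BEGIN: in_txn=True, pending={}
Op 7: UPDATE c=27 (pending; pending now {c=27})
Op 8: ROLLBACK: discarded pending ['c']; in_txn=False
Final committed: {b=18, c=5, d=2}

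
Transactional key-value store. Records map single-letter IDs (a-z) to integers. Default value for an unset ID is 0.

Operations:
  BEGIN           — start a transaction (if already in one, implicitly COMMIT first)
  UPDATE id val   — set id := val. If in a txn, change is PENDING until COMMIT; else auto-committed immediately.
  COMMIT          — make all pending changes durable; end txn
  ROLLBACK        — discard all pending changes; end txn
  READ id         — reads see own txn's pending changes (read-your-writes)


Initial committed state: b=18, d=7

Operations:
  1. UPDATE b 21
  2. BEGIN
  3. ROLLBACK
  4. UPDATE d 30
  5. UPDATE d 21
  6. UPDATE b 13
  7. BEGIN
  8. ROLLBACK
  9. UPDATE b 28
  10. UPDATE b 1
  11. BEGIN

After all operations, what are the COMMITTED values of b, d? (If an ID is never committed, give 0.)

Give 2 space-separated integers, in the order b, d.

Initial committed: {b=18, d=7}
Op 1: UPDATE b=21 (auto-commit; committed b=21)
Op 2: BEGIN: in_txn=True, pending={}
Op 3: ROLLBACK: discarded pending []; in_txn=False
Op 4: UPDATE d=30 (auto-commit; committed d=30)
Op 5: UPDATE d=21 (auto-commit; committed d=21)
Op 6: UPDATE b=13 (auto-commit; committed b=13)
Op 7: BEGIN: in_txn=True, pending={}
Op 8: ROLLBACK: discarded pending []; in_txn=False
Op 9: UPDATE b=28 (auto-commit; committed b=28)
Op 10: UPDATE b=1 (auto-commit; committed b=1)
Op 11: BEGIN: in_txn=True, pending={}
Final committed: {b=1, d=21}

Answer: 1 21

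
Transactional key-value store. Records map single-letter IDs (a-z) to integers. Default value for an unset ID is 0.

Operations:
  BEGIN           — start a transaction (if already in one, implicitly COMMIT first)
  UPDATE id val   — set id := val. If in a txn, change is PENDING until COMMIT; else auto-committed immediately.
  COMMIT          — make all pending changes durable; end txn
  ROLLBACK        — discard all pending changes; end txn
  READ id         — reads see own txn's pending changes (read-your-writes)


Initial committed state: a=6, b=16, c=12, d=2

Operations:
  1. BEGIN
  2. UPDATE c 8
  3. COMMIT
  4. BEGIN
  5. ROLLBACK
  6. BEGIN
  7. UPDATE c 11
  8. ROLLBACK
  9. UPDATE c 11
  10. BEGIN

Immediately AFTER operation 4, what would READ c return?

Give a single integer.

Initial committed: {a=6, b=16, c=12, d=2}
Op 1: BEGIN: in_txn=True, pending={}
Op 2: UPDATE c=8 (pending; pending now {c=8})
Op 3: COMMIT: merged ['c'] into committed; committed now {a=6, b=16, c=8, d=2}
Op 4: BEGIN: in_txn=True, pending={}
After op 4: visible(c) = 8 (pending={}, committed={a=6, b=16, c=8, d=2})

Answer: 8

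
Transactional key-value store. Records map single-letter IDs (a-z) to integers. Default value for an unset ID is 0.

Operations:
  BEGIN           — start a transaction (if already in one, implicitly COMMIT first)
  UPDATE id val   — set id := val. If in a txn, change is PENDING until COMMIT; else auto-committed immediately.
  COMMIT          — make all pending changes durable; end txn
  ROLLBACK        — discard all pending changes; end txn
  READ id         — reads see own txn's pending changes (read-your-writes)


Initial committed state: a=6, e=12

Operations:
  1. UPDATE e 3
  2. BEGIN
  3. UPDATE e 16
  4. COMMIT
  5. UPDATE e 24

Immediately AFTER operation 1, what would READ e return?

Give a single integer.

Initial committed: {a=6, e=12}
Op 1: UPDATE e=3 (auto-commit; committed e=3)
After op 1: visible(e) = 3 (pending={}, committed={a=6, e=3})

Answer: 3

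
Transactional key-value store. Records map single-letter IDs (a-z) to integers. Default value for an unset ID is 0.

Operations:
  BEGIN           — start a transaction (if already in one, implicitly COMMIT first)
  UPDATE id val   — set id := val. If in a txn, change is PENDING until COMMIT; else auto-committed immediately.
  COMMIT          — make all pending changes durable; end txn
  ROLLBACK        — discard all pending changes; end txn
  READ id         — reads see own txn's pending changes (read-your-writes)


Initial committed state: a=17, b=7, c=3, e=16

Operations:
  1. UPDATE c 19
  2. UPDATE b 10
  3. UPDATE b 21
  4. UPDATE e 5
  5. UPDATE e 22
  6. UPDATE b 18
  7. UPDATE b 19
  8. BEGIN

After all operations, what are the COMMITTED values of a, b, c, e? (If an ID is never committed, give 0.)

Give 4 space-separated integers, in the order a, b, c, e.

Initial committed: {a=17, b=7, c=3, e=16}
Op 1: UPDATE c=19 (auto-commit; committed c=19)
Op 2: UPDATE b=10 (auto-commit; committed b=10)
Op 3: UPDATE b=21 (auto-commit; committed b=21)
Op 4: UPDATE e=5 (auto-commit; committed e=5)
Op 5: UPDATE e=22 (auto-commit; committed e=22)
Op 6: UPDATE b=18 (auto-commit; committed b=18)
Op 7: UPDATE b=19 (auto-commit; committed b=19)
Op 8: BEGIN: in_txn=True, pending={}
Final committed: {a=17, b=19, c=19, e=22}

Answer: 17 19 19 22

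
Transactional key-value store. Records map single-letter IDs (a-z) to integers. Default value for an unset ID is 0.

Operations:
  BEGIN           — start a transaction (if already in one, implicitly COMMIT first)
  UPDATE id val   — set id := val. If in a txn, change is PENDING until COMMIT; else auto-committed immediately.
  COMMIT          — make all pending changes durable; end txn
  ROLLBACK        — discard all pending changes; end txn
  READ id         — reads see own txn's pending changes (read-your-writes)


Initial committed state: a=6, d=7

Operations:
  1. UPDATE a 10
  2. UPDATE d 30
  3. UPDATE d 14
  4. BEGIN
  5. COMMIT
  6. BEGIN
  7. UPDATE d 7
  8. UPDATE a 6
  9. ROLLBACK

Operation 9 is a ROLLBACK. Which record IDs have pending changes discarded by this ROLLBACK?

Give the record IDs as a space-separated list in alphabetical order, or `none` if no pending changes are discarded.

Initial committed: {a=6, d=7}
Op 1: UPDATE a=10 (auto-commit; committed a=10)
Op 2: UPDATE d=30 (auto-commit; committed d=30)
Op 3: UPDATE d=14 (auto-commit; committed d=14)
Op 4: BEGIN: in_txn=True, pending={}
Op 5: COMMIT: merged [] into committed; committed now {a=10, d=14}
Op 6: BEGIN: in_txn=True, pending={}
Op 7: UPDATE d=7 (pending; pending now {d=7})
Op 8: UPDATE a=6 (pending; pending now {a=6, d=7})
Op 9: ROLLBACK: discarded pending ['a', 'd']; in_txn=False
ROLLBACK at op 9 discards: ['a', 'd']

Answer: a d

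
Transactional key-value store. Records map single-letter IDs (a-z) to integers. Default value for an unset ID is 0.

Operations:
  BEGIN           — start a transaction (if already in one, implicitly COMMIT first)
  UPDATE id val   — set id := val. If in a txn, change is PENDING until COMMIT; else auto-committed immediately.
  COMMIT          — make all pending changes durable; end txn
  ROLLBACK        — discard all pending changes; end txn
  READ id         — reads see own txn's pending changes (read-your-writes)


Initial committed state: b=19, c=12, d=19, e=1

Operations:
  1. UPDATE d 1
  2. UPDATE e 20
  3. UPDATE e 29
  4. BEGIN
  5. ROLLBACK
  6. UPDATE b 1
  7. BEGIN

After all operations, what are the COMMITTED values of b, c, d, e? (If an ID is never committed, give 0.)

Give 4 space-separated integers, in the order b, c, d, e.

Initial committed: {b=19, c=12, d=19, e=1}
Op 1: UPDATE d=1 (auto-commit; committed d=1)
Op 2: UPDATE e=20 (auto-commit; committed e=20)
Op 3: UPDATE e=29 (auto-commit; committed e=29)
Op 4: BEGIN: in_txn=True, pending={}
Op 5: ROLLBACK: discarded pending []; in_txn=False
Op 6: UPDATE b=1 (auto-commit; committed b=1)
Op 7: BEGIN: in_txn=True, pending={}
Final committed: {b=1, c=12, d=1, e=29}

Answer: 1 12 1 29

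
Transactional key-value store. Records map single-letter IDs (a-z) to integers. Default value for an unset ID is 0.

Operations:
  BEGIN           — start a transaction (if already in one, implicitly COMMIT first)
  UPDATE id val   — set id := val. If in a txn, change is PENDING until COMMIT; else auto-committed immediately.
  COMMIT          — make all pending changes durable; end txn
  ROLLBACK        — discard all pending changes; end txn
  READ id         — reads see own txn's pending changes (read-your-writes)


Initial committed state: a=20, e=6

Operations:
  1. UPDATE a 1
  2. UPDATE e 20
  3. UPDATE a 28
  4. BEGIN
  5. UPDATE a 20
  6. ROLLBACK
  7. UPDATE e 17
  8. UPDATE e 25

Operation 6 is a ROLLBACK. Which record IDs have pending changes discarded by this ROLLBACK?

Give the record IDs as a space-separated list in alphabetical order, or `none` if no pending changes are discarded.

Initial committed: {a=20, e=6}
Op 1: UPDATE a=1 (auto-commit; committed a=1)
Op 2: UPDATE e=20 (auto-commit; committed e=20)
Op 3: UPDATE a=28 (auto-commit; committed a=28)
Op 4: BEGIN: in_txn=True, pending={}
Op 5: UPDATE a=20 (pending; pending now {a=20})
Op 6: ROLLBACK: discarded pending ['a']; in_txn=False
Op 7: UPDATE e=17 (auto-commit; committed e=17)
Op 8: UPDATE e=25 (auto-commit; committed e=25)
ROLLBACK at op 6 discards: ['a']

Answer: a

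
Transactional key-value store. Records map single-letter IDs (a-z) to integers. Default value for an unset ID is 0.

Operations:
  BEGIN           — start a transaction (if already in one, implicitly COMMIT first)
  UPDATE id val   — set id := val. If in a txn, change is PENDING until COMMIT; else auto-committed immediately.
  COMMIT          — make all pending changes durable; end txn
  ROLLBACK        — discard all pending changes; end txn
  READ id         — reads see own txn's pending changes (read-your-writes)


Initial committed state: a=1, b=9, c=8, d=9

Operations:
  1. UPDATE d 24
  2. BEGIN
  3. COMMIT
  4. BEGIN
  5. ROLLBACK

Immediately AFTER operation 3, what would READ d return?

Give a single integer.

Answer: 24

Derivation:
Initial committed: {a=1, b=9, c=8, d=9}
Op 1: UPDATE d=24 (auto-commit; committed d=24)
Op 2: BEGIN: in_txn=True, pending={}
Op 3: COMMIT: merged [] into committed; committed now {a=1, b=9, c=8, d=24}
After op 3: visible(d) = 24 (pending={}, committed={a=1, b=9, c=8, d=24})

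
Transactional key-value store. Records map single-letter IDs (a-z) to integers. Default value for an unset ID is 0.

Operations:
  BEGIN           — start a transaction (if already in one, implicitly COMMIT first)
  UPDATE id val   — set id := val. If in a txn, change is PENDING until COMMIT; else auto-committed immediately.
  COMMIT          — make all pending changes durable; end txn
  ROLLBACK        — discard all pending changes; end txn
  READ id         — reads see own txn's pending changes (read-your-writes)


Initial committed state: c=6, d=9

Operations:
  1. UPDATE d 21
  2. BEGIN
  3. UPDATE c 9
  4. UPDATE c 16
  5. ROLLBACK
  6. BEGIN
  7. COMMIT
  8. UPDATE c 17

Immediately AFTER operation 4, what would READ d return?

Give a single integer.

Initial committed: {c=6, d=9}
Op 1: UPDATE d=21 (auto-commit; committed d=21)
Op 2: BEGIN: in_txn=True, pending={}
Op 3: UPDATE c=9 (pending; pending now {c=9})
Op 4: UPDATE c=16 (pending; pending now {c=16})
After op 4: visible(d) = 21 (pending={c=16}, committed={c=6, d=21})

Answer: 21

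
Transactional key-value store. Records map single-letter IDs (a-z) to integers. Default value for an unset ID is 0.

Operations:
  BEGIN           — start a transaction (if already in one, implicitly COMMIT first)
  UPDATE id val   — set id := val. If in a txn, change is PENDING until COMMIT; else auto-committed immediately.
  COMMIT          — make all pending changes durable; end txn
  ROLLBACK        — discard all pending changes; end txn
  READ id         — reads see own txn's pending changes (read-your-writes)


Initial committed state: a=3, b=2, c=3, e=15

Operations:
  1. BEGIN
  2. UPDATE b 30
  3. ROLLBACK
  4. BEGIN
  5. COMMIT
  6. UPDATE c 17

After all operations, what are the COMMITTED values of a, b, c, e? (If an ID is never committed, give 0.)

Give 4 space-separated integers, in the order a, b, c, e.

Initial committed: {a=3, b=2, c=3, e=15}
Op 1: BEGIN: in_txn=True, pending={}
Op 2: UPDATE b=30 (pending; pending now {b=30})
Op 3: ROLLBACK: discarded pending ['b']; in_txn=False
Op 4: BEGIN: in_txn=True, pending={}
Op 5: COMMIT: merged [] into committed; committed now {a=3, b=2, c=3, e=15}
Op 6: UPDATE c=17 (auto-commit; committed c=17)
Final committed: {a=3, b=2, c=17, e=15}

Answer: 3 2 17 15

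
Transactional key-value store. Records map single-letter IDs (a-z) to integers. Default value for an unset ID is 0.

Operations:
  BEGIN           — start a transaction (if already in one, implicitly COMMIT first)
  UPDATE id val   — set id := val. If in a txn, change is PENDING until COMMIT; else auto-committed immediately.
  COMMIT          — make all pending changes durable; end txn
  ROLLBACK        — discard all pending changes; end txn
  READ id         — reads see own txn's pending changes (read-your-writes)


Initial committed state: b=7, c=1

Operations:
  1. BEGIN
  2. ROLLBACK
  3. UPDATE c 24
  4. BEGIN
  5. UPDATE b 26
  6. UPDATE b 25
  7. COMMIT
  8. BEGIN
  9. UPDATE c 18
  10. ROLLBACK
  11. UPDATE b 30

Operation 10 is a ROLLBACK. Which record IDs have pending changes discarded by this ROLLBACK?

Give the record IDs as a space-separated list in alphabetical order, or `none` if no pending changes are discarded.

Answer: c

Derivation:
Initial committed: {b=7, c=1}
Op 1: BEGIN: in_txn=True, pending={}
Op 2: ROLLBACK: discarded pending []; in_txn=False
Op 3: UPDATE c=24 (auto-commit; committed c=24)
Op 4: BEGIN: in_txn=True, pending={}
Op 5: UPDATE b=26 (pending; pending now {b=26})
Op 6: UPDATE b=25 (pending; pending now {b=25})
Op 7: COMMIT: merged ['b'] into committed; committed now {b=25, c=24}
Op 8: BEGIN: in_txn=True, pending={}
Op 9: UPDATE c=18 (pending; pending now {c=18})
Op 10: ROLLBACK: discarded pending ['c']; in_txn=False
Op 11: UPDATE b=30 (auto-commit; committed b=30)
ROLLBACK at op 10 discards: ['c']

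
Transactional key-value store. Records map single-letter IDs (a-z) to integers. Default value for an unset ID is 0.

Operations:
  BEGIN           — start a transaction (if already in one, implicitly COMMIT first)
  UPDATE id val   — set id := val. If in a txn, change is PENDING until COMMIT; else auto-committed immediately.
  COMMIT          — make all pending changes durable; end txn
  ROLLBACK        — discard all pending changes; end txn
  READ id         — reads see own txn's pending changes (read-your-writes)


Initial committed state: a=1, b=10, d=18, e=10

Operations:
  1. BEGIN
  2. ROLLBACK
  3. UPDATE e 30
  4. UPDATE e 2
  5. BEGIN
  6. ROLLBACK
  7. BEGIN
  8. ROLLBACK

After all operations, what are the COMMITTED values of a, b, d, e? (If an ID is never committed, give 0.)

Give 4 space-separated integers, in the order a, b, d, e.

Answer: 1 10 18 2

Derivation:
Initial committed: {a=1, b=10, d=18, e=10}
Op 1: BEGIN: in_txn=True, pending={}
Op 2: ROLLBACK: discarded pending []; in_txn=False
Op 3: UPDATE e=30 (auto-commit; committed e=30)
Op 4: UPDATE e=2 (auto-commit; committed e=2)
Op 5: BEGIN: in_txn=True, pending={}
Op 6: ROLLBACK: discarded pending []; in_txn=False
Op 7: BEGIN: in_txn=True, pending={}
Op 8: ROLLBACK: discarded pending []; in_txn=False
Final committed: {a=1, b=10, d=18, e=2}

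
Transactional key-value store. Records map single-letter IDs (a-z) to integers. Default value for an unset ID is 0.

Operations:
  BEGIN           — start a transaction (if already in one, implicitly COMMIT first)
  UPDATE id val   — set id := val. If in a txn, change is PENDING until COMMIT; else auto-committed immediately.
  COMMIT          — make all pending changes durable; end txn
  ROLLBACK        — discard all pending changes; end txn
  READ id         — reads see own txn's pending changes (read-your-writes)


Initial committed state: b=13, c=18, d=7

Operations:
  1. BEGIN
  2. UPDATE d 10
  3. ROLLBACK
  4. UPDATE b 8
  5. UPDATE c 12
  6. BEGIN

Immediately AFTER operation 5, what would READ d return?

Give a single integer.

Initial committed: {b=13, c=18, d=7}
Op 1: BEGIN: in_txn=True, pending={}
Op 2: UPDATE d=10 (pending; pending now {d=10})
Op 3: ROLLBACK: discarded pending ['d']; in_txn=False
Op 4: UPDATE b=8 (auto-commit; committed b=8)
Op 5: UPDATE c=12 (auto-commit; committed c=12)
After op 5: visible(d) = 7 (pending={}, committed={b=8, c=12, d=7})

Answer: 7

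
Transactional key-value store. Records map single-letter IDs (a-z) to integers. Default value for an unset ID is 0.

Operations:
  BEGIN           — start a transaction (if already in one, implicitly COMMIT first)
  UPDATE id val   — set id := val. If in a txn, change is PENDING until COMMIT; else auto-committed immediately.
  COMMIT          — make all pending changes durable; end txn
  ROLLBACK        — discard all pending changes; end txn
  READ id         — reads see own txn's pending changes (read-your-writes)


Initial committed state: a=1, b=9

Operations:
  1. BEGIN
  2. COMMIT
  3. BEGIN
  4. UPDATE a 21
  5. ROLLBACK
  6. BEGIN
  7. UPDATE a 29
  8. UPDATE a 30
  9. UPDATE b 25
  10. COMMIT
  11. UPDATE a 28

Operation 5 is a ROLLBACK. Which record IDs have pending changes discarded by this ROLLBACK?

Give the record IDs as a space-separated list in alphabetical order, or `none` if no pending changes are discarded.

Initial committed: {a=1, b=9}
Op 1: BEGIN: in_txn=True, pending={}
Op 2: COMMIT: merged [] into committed; committed now {a=1, b=9}
Op 3: BEGIN: in_txn=True, pending={}
Op 4: UPDATE a=21 (pending; pending now {a=21})
Op 5: ROLLBACK: discarded pending ['a']; in_txn=False
Op 6: BEGIN: in_txn=True, pending={}
Op 7: UPDATE a=29 (pending; pending now {a=29})
Op 8: UPDATE a=30 (pending; pending now {a=30})
Op 9: UPDATE b=25 (pending; pending now {a=30, b=25})
Op 10: COMMIT: merged ['a', 'b'] into committed; committed now {a=30, b=25}
Op 11: UPDATE a=28 (auto-commit; committed a=28)
ROLLBACK at op 5 discards: ['a']

Answer: a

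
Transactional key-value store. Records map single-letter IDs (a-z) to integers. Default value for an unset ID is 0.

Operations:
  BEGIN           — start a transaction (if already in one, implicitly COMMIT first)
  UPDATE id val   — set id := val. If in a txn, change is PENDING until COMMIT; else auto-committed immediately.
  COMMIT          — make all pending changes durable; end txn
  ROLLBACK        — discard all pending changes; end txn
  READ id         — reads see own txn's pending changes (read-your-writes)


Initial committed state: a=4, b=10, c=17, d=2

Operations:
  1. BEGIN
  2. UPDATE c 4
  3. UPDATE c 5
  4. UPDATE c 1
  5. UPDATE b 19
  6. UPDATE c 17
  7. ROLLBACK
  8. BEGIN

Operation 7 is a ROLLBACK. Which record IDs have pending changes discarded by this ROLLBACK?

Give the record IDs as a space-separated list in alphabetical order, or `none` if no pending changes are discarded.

Initial committed: {a=4, b=10, c=17, d=2}
Op 1: BEGIN: in_txn=True, pending={}
Op 2: UPDATE c=4 (pending; pending now {c=4})
Op 3: UPDATE c=5 (pending; pending now {c=5})
Op 4: UPDATE c=1 (pending; pending now {c=1})
Op 5: UPDATE b=19 (pending; pending now {b=19, c=1})
Op 6: UPDATE c=17 (pending; pending now {b=19, c=17})
Op 7: ROLLBACK: discarded pending ['b', 'c']; in_txn=False
Op 8: BEGIN: in_txn=True, pending={}
ROLLBACK at op 7 discards: ['b', 'c']

Answer: b c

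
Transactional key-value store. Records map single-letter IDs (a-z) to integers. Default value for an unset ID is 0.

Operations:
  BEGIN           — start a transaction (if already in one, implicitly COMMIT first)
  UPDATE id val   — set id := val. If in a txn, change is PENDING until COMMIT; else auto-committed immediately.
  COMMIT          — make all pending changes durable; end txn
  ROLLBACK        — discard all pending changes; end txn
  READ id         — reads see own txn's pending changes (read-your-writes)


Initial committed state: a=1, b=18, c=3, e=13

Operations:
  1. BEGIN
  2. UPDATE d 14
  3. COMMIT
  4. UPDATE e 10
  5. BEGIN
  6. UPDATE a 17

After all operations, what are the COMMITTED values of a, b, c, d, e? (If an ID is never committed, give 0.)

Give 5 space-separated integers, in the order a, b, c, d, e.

Answer: 1 18 3 14 10

Derivation:
Initial committed: {a=1, b=18, c=3, e=13}
Op 1: BEGIN: in_txn=True, pending={}
Op 2: UPDATE d=14 (pending; pending now {d=14})
Op 3: COMMIT: merged ['d'] into committed; committed now {a=1, b=18, c=3, d=14, e=13}
Op 4: UPDATE e=10 (auto-commit; committed e=10)
Op 5: BEGIN: in_txn=True, pending={}
Op 6: UPDATE a=17 (pending; pending now {a=17})
Final committed: {a=1, b=18, c=3, d=14, e=10}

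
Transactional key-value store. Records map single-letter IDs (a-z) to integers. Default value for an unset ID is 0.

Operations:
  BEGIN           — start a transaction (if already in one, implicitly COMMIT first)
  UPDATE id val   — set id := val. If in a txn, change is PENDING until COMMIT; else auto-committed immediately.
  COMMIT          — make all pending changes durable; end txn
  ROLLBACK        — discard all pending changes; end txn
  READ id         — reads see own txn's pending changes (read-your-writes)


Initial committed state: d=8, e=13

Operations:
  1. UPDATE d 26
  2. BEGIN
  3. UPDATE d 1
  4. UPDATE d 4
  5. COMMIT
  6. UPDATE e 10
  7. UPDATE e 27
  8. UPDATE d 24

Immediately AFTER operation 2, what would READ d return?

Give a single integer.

Answer: 26

Derivation:
Initial committed: {d=8, e=13}
Op 1: UPDATE d=26 (auto-commit; committed d=26)
Op 2: BEGIN: in_txn=True, pending={}
After op 2: visible(d) = 26 (pending={}, committed={d=26, e=13})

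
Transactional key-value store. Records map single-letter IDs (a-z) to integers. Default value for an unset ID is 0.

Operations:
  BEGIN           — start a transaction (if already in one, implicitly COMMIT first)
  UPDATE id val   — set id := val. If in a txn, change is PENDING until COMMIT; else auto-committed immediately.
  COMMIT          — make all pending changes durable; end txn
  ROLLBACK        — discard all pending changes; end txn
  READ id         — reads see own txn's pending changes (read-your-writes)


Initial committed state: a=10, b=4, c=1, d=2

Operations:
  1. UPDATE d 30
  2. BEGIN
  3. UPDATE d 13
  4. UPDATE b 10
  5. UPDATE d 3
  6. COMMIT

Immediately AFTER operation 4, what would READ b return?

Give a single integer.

Answer: 10

Derivation:
Initial committed: {a=10, b=4, c=1, d=2}
Op 1: UPDATE d=30 (auto-commit; committed d=30)
Op 2: BEGIN: in_txn=True, pending={}
Op 3: UPDATE d=13 (pending; pending now {d=13})
Op 4: UPDATE b=10 (pending; pending now {b=10, d=13})
After op 4: visible(b) = 10 (pending={b=10, d=13}, committed={a=10, b=4, c=1, d=30})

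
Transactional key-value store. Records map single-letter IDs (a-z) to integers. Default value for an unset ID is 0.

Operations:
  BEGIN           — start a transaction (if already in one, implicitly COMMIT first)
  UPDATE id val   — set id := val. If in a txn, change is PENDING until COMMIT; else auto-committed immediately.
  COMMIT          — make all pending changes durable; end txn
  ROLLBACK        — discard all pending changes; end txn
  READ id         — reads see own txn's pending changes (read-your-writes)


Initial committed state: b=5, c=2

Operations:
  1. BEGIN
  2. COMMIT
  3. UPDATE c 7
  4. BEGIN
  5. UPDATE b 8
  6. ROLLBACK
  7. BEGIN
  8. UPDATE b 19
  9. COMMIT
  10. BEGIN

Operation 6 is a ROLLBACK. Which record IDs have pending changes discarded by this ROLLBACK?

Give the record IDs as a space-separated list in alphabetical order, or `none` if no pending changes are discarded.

Initial committed: {b=5, c=2}
Op 1: BEGIN: in_txn=True, pending={}
Op 2: COMMIT: merged [] into committed; committed now {b=5, c=2}
Op 3: UPDATE c=7 (auto-commit; committed c=7)
Op 4: BEGIN: in_txn=True, pending={}
Op 5: UPDATE b=8 (pending; pending now {b=8})
Op 6: ROLLBACK: discarded pending ['b']; in_txn=False
Op 7: BEGIN: in_txn=True, pending={}
Op 8: UPDATE b=19 (pending; pending now {b=19})
Op 9: COMMIT: merged ['b'] into committed; committed now {b=19, c=7}
Op 10: BEGIN: in_txn=True, pending={}
ROLLBACK at op 6 discards: ['b']

Answer: b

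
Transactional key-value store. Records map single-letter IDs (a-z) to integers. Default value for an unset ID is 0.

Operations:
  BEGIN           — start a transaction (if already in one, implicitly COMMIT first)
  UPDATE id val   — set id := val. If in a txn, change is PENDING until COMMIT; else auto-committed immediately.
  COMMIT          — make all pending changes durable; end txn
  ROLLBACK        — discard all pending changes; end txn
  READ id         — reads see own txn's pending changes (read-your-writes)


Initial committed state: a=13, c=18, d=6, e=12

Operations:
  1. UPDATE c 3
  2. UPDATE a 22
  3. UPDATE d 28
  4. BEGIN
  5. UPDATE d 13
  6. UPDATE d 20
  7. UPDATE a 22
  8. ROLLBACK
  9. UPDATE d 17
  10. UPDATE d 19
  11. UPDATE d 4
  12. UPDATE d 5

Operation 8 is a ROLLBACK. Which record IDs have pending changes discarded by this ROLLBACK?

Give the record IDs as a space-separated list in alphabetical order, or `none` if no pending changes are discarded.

Answer: a d

Derivation:
Initial committed: {a=13, c=18, d=6, e=12}
Op 1: UPDATE c=3 (auto-commit; committed c=3)
Op 2: UPDATE a=22 (auto-commit; committed a=22)
Op 3: UPDATE d=28 (auto-commit; committed d=28)
Op 4: BEGIN: in_txn=True, pending={}
Op 5: UPDATE d=13 (pending; pending now {d=13})
Op 6: UPDATE d=20 (pending; pending now {d=20})
Op 7: UPDATE a=22 (pending; pending now {a=22, d=20})
Op 8: ROLLBACK: discarded pending ['a', 'd']; in_txn=False
Op 9: UPDATE d=17 (auto-commit; committed d=17)
Op 10: UPDATE d=19 (auto-commit; committed d=19)
Op 11: UPDATE d=4 (auto-commit; committed d=4)
Op 12: UPDATE d=5 (auto-commit; committed d=5)
ROLLBACK at op 8 discards: ['a', 'd']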